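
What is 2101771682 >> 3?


0b1111101010001100111110110100010 >> 3 = 0b1111101010001100111110110100 = 262721460

262721460


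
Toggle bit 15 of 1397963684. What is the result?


1397963684 ^ (1 << 15) = 1397963684 ^ 32768 = 1397996452

1397996452


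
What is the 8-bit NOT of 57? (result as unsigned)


~0b111001 = 0b11000110 = 198 (8-bit unsigned)

198


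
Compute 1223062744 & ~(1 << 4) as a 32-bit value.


1223062744 & ~(1 << 4) = 1223062728

1223062728


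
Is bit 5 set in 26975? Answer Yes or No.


0b110100101011111, bit 5 = 0. No

No


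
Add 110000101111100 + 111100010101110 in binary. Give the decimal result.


110000101111100 + 111100010101110 = 1101101000101010 = 55850

55850


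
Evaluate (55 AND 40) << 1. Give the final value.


Step 1: 55 & 40 = 32
Step 2: 32 << 1 = 64

64


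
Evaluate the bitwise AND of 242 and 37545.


0b11110010 & 0b1001001010101001 = 0b10100000 = 160

160


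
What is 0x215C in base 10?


215C hex = 8540 decimal

8540


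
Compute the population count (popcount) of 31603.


0b111101101110011 has 11 set bits

11


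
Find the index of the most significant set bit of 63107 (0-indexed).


0b1111011010000011. Highest set bit at position 15

15


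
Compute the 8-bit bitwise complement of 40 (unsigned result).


~0b101000 = 0b11010111 = 215 (8-bit unsigned)

215


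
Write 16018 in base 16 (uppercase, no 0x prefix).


16018 = 3E92 hex

3E92


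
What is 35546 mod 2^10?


35546 & 1023 = 730

730


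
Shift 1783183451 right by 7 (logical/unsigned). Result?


0b1101010010010010011100001011011 >> 7 = 0b110101001001001001110000 = 13931120

13931120


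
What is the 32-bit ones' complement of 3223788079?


3223788079 ^ 4294967295 = 1071179216

1071179216


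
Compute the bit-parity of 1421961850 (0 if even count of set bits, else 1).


0b1010100110000010110101001111010 has 15 ones => parity 1

1


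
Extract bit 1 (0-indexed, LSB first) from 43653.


0b1010101010000101, position 1 = 0

0


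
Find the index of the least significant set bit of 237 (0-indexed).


0b11101101. Lowest set bit at position 0

0


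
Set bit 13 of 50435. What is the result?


50435 | (1 << 13) = 50435 | 8192 = 58627

58627


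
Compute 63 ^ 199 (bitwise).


0b111111 ^ 0b11000111 = 0b11111000 = 248

248


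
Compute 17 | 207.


0b10001 | 0b11001111 = 0b11011111 = 223

223


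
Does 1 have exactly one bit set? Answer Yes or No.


0b1. Only one bit set => Yes

Yes


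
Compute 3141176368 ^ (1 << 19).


3141176368 ^ (1 << 19) = 3141176368 ^ 524288 = 3140652080

3140652080


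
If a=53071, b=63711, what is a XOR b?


53071 ^ 63711 = 14224

14224


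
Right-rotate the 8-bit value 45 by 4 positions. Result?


Rotate 0b101101 right by 4 (8-bit) = 0b11010010 = 210

210


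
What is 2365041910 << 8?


0b10001100111101111010110011110110 << 8 = 0b1000110011110111101011001111011000000000 = 605450728960

605450728960


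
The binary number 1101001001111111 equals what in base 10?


1101001001111111 in decimal = 53887

53887


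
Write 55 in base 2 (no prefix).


55 = 110111 in binary

110111


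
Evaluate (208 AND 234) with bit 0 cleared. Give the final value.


Step 1: 208 & 234 = 192
Step 2: 192 & ~(1 << 0) = 192

192


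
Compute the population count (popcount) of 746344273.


0b101100011111000100111101010001 has 16 set bits

16


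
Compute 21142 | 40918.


0b101001010010110 | 0b1001111111010110 = 0b1101111111010110 = 57302

57302


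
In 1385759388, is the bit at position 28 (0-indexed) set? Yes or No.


0b1010010100110010000001010011100, bit 28 = 1. Yes

Yes


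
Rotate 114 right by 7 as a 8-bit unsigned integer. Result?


Rotate 0b1110010 right by 7 (8-bit) = 0b11100100 = 228

228


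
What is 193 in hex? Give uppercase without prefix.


193 = C1 hex

C1


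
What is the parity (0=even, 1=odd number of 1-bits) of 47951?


0b1011101101001111 has 11 ones => parity 1

1


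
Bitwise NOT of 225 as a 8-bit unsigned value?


~0b11100001 = 0b11110 = 30 (8-bit unsigned)

30


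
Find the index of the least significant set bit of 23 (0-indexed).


0b10111. Lowest set bit at position 0

0


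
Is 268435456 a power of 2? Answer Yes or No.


0b10000000000000000000000000000. Only one bit set => Yes

Yes


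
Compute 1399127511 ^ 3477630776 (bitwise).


0b1010011011001001111110111010111 ^ 0b11001111010010000110111100111000 = 0b10011100001011001001001011101111 = 2620166895

2620166895


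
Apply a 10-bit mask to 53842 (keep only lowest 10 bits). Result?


53842 & 1023 = 594

594


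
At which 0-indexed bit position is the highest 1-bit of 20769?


0b101000100100001. Highest set bit at position 14

14


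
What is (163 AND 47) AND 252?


Step 1: 163 & 47 = 35
Step 2: 35 & 252 = 32

32


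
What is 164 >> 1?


0b10100100 >> 1 = 0b1010010 = 82

82


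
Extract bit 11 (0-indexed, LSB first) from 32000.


0b111110100000000, position 11 = 1

1


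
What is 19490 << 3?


0b100110000100010 << 3 = 0b100110000100010000 = 155920

155920


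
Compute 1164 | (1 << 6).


1164 | (1 << 6) = 1164 | 64 = 1228

1228


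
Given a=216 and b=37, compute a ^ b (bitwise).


216 ^ 37 = 253

253


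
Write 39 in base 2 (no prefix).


39 = 100111 in binary

100111


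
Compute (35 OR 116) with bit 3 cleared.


Step 1: 35 | 116 = 119
Step 2: 119 & ~(1 << 3) = 119

119


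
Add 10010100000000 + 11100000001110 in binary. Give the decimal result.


10010100000000 + 11100000001110 = 101110100001110 = 23822

23822


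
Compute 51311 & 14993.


0b1100100001101111 & 0b11101010010001 = 0b100000000001 = 2049

2049


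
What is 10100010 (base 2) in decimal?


10100010 in decimal = 162

162


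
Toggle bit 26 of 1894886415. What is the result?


1894886415 ^ (1 << 26) = 1894886415 ^ 67108864 = 1961995279

1961995279


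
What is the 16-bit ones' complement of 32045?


32045 ^ 65535 = 33490

33490


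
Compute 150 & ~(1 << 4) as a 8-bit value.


150 & ~(1 << 4) = 134

134


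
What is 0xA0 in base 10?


A0 hex = 160 decimal

160


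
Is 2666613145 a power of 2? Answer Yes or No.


0b10011110111100010100100110011001. Multiple bits set => No

No


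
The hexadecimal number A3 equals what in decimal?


A3 hex = 163 decimal

163


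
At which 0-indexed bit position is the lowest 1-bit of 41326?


0b1010000101101110. Lowest set bit at position 1

1


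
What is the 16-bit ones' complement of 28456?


28456 ^ 65535 = 37079

37079


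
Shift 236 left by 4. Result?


0b11101100 << 4 = 0b111011000000 = 3776

3776


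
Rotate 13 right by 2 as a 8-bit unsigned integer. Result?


Rotate 0b1101 right by 2 (8-bit) = 0b1000011 = 67

67


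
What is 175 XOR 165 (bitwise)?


0b10101111 ^ 0b10100101 = 0b1010 = 10

10


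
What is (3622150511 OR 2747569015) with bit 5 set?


Step 1: 3622150511 | 2747569015 = 4159026047
Step 2: 4159026047 | (1 << 5) = 4159026047 | 32 = 4159026047

4159026047


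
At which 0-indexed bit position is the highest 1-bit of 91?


0b1011011. Highest set bit at position 6

6


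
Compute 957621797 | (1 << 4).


957621797 | (1 << 4) = 957621797 | 16 = 957621813

957621813


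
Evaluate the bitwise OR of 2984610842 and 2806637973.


0b10110001111001011000110000011010 | 0b10100111010010011110010110010101 = 0b10110111111011011110110110011111 = 3085823391

3085823391


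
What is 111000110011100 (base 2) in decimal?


111000110011100 in decimal = 29084

29084


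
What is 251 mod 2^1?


251 & 1 = 1

1


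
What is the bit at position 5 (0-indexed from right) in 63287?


0b1111011100110111, position 5 = 1

1


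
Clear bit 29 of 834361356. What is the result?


834361356 & ~(1 << 29) = 297490444

297490444


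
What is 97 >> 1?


0b1100001 >> 1 = 0b110000 = 48

48


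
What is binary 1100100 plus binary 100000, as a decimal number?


1100100 + 100000 = 10000100 = 132

132


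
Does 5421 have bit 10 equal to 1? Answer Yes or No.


0b1010100101101, bit 10 = 1. Yes

Yes


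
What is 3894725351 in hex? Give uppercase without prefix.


3894725351 = E824CAE7 hex

E824CAE7


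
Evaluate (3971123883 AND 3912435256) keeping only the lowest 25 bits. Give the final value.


Step 1: 3971123883 & 3912435256 = 3895591464
Step 2: 3895591464 & 33554431 = 3277352

3277352


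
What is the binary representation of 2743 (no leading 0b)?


2743 = 101010110111 in binary

101010110111


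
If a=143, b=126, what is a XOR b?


143 ^ 126 = 241

241


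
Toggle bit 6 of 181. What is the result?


181 ^ (1 << 6) = 181 ^ 64 = 245

245


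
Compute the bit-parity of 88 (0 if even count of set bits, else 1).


0b1011000 has 3 ones => parity 1

1


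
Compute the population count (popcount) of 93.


0b1011101 has 5 set bits

5


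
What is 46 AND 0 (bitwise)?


0b101110 & 0b0 = 0b0 = 0

0


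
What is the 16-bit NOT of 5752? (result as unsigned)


~0b1011001111000 = 0b1110100110000111 = 59783 (16-bit unsigned)

59783


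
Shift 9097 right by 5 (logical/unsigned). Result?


0b10001110001001 >> 5 = 0b100011100 = 284

284


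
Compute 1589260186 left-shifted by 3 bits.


0b1011110101110100010111110011010 << 3 = 0b1011110101110100010111110011010000 = 12714081488

12714081488


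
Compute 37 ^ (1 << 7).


37 ^ (1 << 7) = 37 ^ 128 = 165

165


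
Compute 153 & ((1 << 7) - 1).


153 & 127 = 25

25


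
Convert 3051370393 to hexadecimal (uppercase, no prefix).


3051370393 = B5E03799 hex

B5E03799


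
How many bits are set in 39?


0b100111 has 4 set bits

4


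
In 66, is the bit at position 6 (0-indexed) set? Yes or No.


0b1000010, bit 6 = 1. Yes

Yes


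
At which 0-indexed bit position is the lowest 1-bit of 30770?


0b111100000110010. Lowest set bit at position 1

1


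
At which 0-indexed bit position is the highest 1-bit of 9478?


0b10010100000110. Highest set bit at position 13

13


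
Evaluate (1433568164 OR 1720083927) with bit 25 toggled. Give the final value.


Step 1: 1433568164 | 1720083927 = 2012669943
Step 2: 2012669943 ^ (1 << 25) = 2012669943 ^ 33554432 = 1979115511

1979115511


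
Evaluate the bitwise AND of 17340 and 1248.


0b100001110111100 & 0b10011100000 = 0b10100000 = 160

160


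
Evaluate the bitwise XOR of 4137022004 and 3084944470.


0b11110110100101011111001000110100 ^ 0b10110111111000001000010001010110 = 0b1000001011101010111011001100010 = 1098217058

1098217058


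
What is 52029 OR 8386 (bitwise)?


0b1100101100111101 | 0b10000011000010 = 0b1110101111111111 = 60415

60415


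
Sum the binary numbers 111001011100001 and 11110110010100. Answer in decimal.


111001011100001 + 11110110010100 = 1011000001110101 = 45173

45173


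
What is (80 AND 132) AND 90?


Step 1: 80 & 132 = 0
Step 2: 0 & 90 = 0

0


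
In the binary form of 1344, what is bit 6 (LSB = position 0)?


0b10101000000, position 6 = 1

1


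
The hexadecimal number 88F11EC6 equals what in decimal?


88F11EC6 hex = 2297503430 decimal

2297503430


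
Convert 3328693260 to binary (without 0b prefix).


3328693260 = 11000110011001111101010000001100 in binary

11000110011001111101010000001100


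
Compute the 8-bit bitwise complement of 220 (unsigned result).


~0b11011100 = 0b100011 = 35 (8-bit unsigned)

35


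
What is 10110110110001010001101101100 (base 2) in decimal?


10110110110001010001101101100 in decimal = 383296364

383296364


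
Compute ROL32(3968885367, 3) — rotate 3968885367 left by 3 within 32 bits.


Rotate 0b11101100100100000110001001110111 left by 3 (32-bit) = 0b1100100100000110001001110111111 = 1686311871

1686311871


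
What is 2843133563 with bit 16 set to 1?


2843133563 | (1 << 16) = 2843133563 | 65536 = 2843199099

2843199099


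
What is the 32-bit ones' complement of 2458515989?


2458515989 ^ 4294967295 = 1836451306

1836451306


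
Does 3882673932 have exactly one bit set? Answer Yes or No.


0b11100111011011001110011100001100. Multiple bits set => No

No


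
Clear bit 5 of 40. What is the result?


40 & ~(1 << 5) = 8

8


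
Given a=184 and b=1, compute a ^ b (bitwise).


184 ^ 1 = 185

185


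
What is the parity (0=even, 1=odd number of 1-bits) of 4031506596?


0b11110000010010111110100010100100 has 15 ones => parity 1

1


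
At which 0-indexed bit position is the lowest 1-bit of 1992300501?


0b1110110110000000001011111010101. Lowest set bit at position 0

0


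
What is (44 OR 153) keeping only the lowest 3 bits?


Step 1: 44 | 153 = 189
Step 2: 189 & 7 = 5

5


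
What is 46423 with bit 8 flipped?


46423 ^ (1 << 8) = 46423 ^ 256 = 46167

46167


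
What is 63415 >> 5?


0b1111011110110111 >> 5 = 0b11110111101 = 1981

1981


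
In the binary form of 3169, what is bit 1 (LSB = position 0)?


0b110001100001, position 1 = 0

0


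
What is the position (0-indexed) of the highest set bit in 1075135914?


0b1000000000101010100010110101010. Highest set bit at position 30

30


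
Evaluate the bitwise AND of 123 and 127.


0b1111011 & 0b1111111 = 0b1111011 = 123

123


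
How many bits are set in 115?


0b1110011 has 5 set bits

5


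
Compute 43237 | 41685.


0b1010100011100101 | 0b1010001011010101 = 0b1010101011110101 = 43765

43765


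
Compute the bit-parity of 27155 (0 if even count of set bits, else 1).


0b110101000010011 has 7 ones => parity 1

1


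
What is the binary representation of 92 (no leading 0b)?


92 = 1011100 in binary

1011100


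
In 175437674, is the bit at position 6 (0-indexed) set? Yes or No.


0b1010011101001111011101101010, bit 6 = 1. Yes

Yes


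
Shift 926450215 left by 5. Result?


0b110111001110001000001000100111 << 5 = 0b11011100111000100000100010011100000 = 29646406880

29646406880


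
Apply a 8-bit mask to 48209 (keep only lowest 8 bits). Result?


48209 & 255 = 81

81


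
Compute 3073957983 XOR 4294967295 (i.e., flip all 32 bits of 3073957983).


3073957983 ^ 4294967295 = 1221009312

1221009312


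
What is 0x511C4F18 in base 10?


511C4F18 hex = 1360809752 decimal

1360809752


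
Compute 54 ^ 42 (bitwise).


0b110110 ^ 0b101010 = 0b11100 = 28

28


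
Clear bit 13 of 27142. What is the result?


27142 & ~(1 << 13) = 18950

18950


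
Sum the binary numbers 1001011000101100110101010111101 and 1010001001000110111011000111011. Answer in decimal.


1001011000101100110101010111101 + 1010001001000110111011000111011 = 10011100001110011110000011111000 = 2621038840

2621038840


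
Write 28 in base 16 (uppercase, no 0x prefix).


28 = 1C hex

1C


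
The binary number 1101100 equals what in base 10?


1101100 in decimal = 108

108


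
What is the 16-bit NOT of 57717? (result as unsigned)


~0b1110000101110101 = 0b1111010001010 = 7818 (16-bit unsigned)

7818


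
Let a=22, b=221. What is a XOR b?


22 ^ 221 = 203

203


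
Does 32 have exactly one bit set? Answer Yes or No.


0b100000. Only one bit set => Yes

Yes


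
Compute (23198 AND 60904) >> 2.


Step 1: 23198 & 60904 = 18568
Step 2: 18568 >> 2 = 4642

4642


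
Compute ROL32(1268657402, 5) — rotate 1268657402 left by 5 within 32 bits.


Rotate 0b1001011100111100010110011111010 left by 5 (32-bit) = 0b1110011110001011001111101001001 = 1942331209

1942331209


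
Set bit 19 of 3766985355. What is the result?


3766985355 | (1 << 19) = 3766985355 | 524288 = 3767509643

3767509643


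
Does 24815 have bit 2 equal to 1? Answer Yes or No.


0b110000011101111, bit 2 = 1. Yes

Yes


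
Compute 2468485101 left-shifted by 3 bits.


0b10010011001000100001011111101101 << 3 = 0b10010011001000100001011111101101000 = 19747880808

19747880808


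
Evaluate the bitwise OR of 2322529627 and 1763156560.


0b10001010011011101111110101011011 | 0b1101001000101111010001001010000 = 0b11101011011111111111111101011011 = 3951034203

3951034203


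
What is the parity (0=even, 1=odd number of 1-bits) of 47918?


0b1011101100101110 has 10 ones => parity 0

0


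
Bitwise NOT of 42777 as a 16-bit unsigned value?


~0b1010011100011001 = 0b101100011100110 = 22758 (16-bit unsigned)

22758


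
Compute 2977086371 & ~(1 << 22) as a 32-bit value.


2977086371 & ~(1 << 22) = 2972892067

2972892067


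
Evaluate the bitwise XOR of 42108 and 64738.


0b1010010001111100 ^ 0b1111110011100010 = 0b101100010011110 = 22686

22686


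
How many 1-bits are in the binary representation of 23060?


0b101101000010100 has 6 set bits

6


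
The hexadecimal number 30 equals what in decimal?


30 hex = 48 decimal

48


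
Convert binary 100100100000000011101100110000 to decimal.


100100100000000011101100110000 in decimal = 612383536

612383536


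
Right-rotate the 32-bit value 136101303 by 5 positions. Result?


Rotate 0b1000000111001011110110110111 right by 5 (32-bit) = 0b10111000010000001110010111101101 = 3091260909

3091260909


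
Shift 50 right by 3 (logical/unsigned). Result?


0b110010 >> 3 = 0b110 = 6

6


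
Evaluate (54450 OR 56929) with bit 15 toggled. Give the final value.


Step 1: 54450 | 56929 = 57075
Step 2: 57075 ^ (1 << 15) = 57075 ^ 32768 = 24307

24307


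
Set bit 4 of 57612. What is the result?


57612 | (1 << 4) = 57612 | 16 = 57628

57628


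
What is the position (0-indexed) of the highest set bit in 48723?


0b1011111001010011. Highest set bit at position 15

15


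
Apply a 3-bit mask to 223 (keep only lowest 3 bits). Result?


223 & 7 = 7

7


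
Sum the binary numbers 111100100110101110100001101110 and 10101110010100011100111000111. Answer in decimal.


111100100110101110100001101110 + 10101110010100011100111000111 = 1010010011001010010001000110101 = 1382359605

1382359605


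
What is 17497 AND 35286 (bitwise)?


0b100010001011001 & 0b1000100111010110 = 0b1010000 = 80

80


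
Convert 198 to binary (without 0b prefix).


198 = 11000110 in binary

11000110


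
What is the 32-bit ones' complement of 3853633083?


3853633083 ^ 4294967295 = 441334212

441334212


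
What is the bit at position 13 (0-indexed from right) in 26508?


0b110011110001100, position 13 = 1

1


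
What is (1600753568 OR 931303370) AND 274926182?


Step 1: 1600753568 | 931303370 = 2146144234
Step 2: 2146144234 & 274926182 = 274926178

274926178


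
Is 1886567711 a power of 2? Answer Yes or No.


0b1110000011100101011110100011111. Multiple bits set => No

No


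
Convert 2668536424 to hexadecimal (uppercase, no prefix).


2668536424 = 9F0EA268 hex

9F0EA268


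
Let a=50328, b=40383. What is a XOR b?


50328 ^ 40383 = 22823

22823


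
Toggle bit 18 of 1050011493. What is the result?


1050011493 ^ (1 << 18) = 1050011493 ^ 262144 = 1049749349

1049749349


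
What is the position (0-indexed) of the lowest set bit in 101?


0b1100101. Lowest set bit at position 0

0


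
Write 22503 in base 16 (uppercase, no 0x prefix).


22503 = 57E7 hex

57E7


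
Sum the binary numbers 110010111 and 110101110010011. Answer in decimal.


110010111 + 110101110010011 = 110110100101010 = 27946

27946


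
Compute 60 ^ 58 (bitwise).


0b111100 ^ 0b111010 = 0b110 = 6

6


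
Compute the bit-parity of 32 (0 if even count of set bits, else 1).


0b100000 has 1 ones => parity 1

1


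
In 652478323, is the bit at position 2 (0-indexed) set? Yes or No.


0b100110111001000000011101110011, bit 2 = 0. No

No


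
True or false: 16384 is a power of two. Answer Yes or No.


0b100000000000000. Only one bit set => Yes

Yes


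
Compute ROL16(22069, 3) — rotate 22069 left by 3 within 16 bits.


Rotate 0b101011000110101 left by 3 (16-bit) = 0b1011000110101010 = 45482

45482


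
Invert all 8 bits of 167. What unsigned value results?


167 ^ 255 = 88

88


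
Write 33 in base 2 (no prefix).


33 = 100001 in binary

100001


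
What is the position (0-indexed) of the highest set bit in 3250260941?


0b11000001101110110000101111001101. Highest set bit at position 31

31


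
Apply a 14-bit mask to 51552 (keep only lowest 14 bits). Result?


51552 & 16383 = 2400

2400


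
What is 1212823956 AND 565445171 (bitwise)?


0b1001000010010100011100110010100 & 0b100001101101000000001000110011 = 0b10000 = 16

16


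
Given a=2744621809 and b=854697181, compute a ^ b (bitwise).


2744621809 ^ 854697181 = 2439396908

2439396908


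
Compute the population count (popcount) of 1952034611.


0b1110100010110011010111100110011 has 18 set bits

18


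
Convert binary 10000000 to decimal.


10000000 in decimal = 128

128


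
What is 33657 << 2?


0b1000001101111001 << 2 = 0b100000110111100100 = 134628

134628


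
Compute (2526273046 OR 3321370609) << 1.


Step 1: 2526273046 | 3321370609 = 3623608311
Step 2: 3623608311 << 1 = 7247216622

7247216622


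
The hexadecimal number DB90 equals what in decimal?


DB90 hex = 56208 decimal

56208


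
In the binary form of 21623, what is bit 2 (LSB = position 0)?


0b101010001110111, position 2 = 1

1


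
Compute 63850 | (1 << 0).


63850 | (1 << 0) = 63850 | 1 = 63851

63851


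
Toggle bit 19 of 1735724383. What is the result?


1735724383 ^ (1 << 19) = 1735724383 ^ 524288 = 1736248671

1736248671


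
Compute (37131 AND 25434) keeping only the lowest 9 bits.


Step 1: 37131 & 25434 = 266
Step 2: 266 & 511 = 266

266


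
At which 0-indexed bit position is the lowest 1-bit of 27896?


0b110110011111000. Lowest set bit at position 3

3


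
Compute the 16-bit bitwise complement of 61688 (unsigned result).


~0b1111000011111000 = 0b111100000111 = 3847 (16-bit unsigned)

3847


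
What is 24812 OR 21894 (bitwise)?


0b110000011101100 | 0b101010110000110 = 0b111010111101110 = 30190

30190


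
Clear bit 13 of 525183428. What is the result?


525183428 & ~(1 << 13) = 525175236

525175236


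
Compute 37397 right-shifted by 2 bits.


0b1001001000010101 >> 2 = 0b10010010000101 = 9349

9349


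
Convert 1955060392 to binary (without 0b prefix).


1955060392 = 1110100100001111101101010101000 in binary

1110100100001111101101010101000


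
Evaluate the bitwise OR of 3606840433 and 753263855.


0b11010110111111000000010001110001 | 0b101100111001011110010011101111 = 0b11111110111111011110010011111111 = 4278052095

4278052095


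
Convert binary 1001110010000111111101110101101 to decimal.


1001110010000111111101110101101 in decimal = 1313078189

1313078189


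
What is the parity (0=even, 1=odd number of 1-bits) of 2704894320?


0b10100001001110010110100101110000 has 14 ones => parity 0

0


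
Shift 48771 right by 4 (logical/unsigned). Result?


0b1011111010000011 >> 4 = 0b101111101000 = 3048

3048


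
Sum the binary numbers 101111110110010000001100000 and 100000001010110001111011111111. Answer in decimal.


101111110110010000001100000 + 100000001010110001111011111111 = 100110001001100011111101011111 = 640040799

640040799


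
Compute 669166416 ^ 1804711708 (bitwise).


0b100111111000101010101101010000 ^ 0b1101011100100011011011100011100 = 0b1001100011100110001110001001100 = 1282612300

1282612300


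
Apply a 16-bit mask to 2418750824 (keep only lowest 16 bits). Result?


2418750824 & 65535 = 13672

13672


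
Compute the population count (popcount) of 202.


0b11001010 has 4 set bits

4


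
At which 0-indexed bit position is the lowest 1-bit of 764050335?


0b101101100010100111101110011111. Lowest set bit at position 0

0


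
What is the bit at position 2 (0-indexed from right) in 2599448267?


0b10011010111100000110111011001011, position 2 = 0

0


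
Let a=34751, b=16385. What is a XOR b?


34751 ^ 16385 = 51134

51134


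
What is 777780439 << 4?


0b101110010110111111110011010111 << 4 = 0b1011100101101111111100110101110000 = 12444487024

12444487024


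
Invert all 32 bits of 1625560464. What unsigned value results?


1625560464 ^ 4294967295 = 2669406831

2669406831


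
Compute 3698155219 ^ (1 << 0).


3698155219 ^ (1 << 0) = 3698155219 ^ 1 = 3698155218

3698155218


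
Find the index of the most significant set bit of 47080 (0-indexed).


0b1011011111101000. Highest set bit at position 15

15


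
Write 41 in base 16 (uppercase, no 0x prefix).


41 = 29 hex

29


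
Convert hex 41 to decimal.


41 hex = 65 decimal

65


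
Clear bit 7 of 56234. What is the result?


56234 & ~(1 << 7) = 56106

56106


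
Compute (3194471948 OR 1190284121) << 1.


Step 1: 3194471948 | 1190284121 = 4277653341
Step 2: 4277653341 << 1 = 8555306682

8555306682


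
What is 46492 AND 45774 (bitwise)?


0b1011010110011100 & 0b1011001011001110 = 0b1011000010001100 = 45196

45196


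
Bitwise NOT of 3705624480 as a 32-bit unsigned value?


~0b11011100110111110101011110100000 = 0b100011001000001010100001011111 = 589342815 (32-bit unsigned)

589342815


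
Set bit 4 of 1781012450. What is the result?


1781012450 | (1 << 4) = 1781012450 | 16 = 1781012466

1781012466


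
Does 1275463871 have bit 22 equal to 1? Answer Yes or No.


0b1001100000001100000100010111111, bit 22 = 0. No

No


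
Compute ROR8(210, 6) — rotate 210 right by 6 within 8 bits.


Rotate 0b11010010 right by 6 (8-bit) = 0b1001011 = 75

75


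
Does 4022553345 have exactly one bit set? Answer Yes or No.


0b11101111110000110100101100000001. Multiple bits set => No

No


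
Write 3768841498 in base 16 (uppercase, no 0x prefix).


3768841498 = E0A3F51A hex

E0A3F51A


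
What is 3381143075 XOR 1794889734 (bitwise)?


0b11001001100010000010011000100011 ^ 0b1101010111110111101100000000110 = 0b10100011011100111111111000100101 = 2742287909

2742287909


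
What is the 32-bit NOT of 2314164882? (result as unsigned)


~0b10001001111011110101101010010010 = 0b1110110000100001010010101101101 = 1980802413 (32-bit unsigned)

1980802413


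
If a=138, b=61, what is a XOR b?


138 ^ 61 = 183

183


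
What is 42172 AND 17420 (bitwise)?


0b1010010010111100 & 0b100010000001100 = 0b10000001100 = 1036

1036


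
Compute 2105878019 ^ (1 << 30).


2105878019 ^ (1 << 30) = 2105878019 ^ 1073741824 = 1032136195

1032136195


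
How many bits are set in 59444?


0b1110100000110100 has 7 set bits

7


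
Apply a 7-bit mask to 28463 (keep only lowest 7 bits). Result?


28463 & 127 = 47

47


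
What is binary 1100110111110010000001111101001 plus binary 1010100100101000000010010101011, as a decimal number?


1100110111110010000001111101001 + 1010100100101000000010010101011 = 10111011100011010000100010010100 = 3146582164

3146582164


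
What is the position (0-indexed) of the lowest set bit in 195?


0b11000011. Lowest set bit at position 0

0


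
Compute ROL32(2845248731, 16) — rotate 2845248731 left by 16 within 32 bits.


Rotate 0b10101001100101110000110011011011 left by 16 (32-bit) = 0b1100110110111010100110010111 = 215722391

215722391


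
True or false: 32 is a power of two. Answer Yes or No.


0b100000. Only one bit set => Yes

Yes


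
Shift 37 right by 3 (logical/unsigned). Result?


0b100101 >> 3 = 0b100 = 4

4


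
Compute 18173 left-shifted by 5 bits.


0b100011011111101 << 5 = 0b10001101111110100000 = 581536

581536


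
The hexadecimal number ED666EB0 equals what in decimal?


ED666EB0 hex = 3982913200 decimal

3982913200


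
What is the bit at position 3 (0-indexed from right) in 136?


0b10001000, position 3 = 1

1


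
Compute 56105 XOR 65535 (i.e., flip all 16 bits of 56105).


56105 ^ 65535 = 9430

9430


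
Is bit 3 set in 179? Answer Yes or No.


0b10110011, bit 3 = 0. No

No


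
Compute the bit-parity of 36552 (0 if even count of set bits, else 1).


0b1000111011001000 has 7 ones => parity 1

1


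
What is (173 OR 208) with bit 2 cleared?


Step 1: 173 | 208 = 253
Step 2: 253 & ~(1 << 2) = 249

249


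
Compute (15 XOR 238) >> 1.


Step 1: 15 ^ 238 = 225
Step 2: 225 >> 1 = 112

112


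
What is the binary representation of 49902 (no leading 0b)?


49902 = 1100001011101110 in binary

1100001011101110


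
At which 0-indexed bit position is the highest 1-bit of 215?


0b11010111. Highest set bit at position 7

7


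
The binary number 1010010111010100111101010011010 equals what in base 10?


1010010111010100111101010011010 in decimal = 1391098522

1391098522


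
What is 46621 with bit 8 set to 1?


46621 | (1 << 8) = 46621 | 256 = 46877

46877


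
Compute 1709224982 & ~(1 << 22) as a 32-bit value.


1709224982 & ~(1 << 22) = 1705030678

1705030678


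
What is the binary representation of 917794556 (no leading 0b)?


917794556 = 110110101101000110111011111100 in binary

110110101101000110111011111100


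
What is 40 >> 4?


0b101000 >> 4 = 0b10 = 2

2


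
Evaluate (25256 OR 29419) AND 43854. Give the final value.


Step 1: 25256 | 29419 = 29419
Step 2: 29419 & 43854 = 8778

8778


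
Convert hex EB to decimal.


EB hex = 235 decimal

235


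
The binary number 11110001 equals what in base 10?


11110001 in decimal = 241

241


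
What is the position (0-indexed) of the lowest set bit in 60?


0b111100. Lowest set bit at position 2

2


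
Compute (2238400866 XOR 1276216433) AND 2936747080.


Step 1: 2238400866 ^ 1276216433 = 3380268307
Step 2: 3380268307 & 2936747080 = 2299134976

2299134976


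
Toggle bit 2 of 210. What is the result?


210 ^ (1 << 2) = 210 ^ 4 = 214

214


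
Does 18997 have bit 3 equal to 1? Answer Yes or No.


0b100101000110101, bit 3 = 0. No

No


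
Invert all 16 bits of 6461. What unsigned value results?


6461 ^ 65535 = 59074

59074


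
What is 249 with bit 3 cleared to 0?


249 & ~(1 << 3) = 241

241


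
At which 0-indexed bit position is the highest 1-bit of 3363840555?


0b11001000100000000010001000101011. Highest set bit at position 31

31


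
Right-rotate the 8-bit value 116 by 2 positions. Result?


Rotate 0b1110100 right by 2 (8-bit) = 0b11101 = 29

29


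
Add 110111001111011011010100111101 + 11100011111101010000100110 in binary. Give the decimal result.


110111001111011011010100111101 + 11100011111101010000100110 = 111010110011011000100101100011 = 986548579

986548579


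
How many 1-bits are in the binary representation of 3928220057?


0b11101010001000111110000110011001 has 16 set bits

16


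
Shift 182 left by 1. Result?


0b10110110 << 1 = 0b101101100 = 364

364


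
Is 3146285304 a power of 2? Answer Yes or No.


0b10111011100010001000000011111000. Multiple bits set => No

No


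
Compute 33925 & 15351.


0b1000010010000101 & 0b11101111110111 = 0b10000101 = 133

133


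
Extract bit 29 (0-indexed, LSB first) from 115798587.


0b110111001101111001000111011, position 29 = 0

0


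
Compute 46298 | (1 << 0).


46298 | (1 << 0) = 46298 | 1 = 46299

46299


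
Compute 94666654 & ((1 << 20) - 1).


94666654 & 1048575 = 294814

294814


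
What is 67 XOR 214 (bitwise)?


0b1000011 ^ 0b11010110 = 0b10010101 = 149

149


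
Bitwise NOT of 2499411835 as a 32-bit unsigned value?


~0b10010100111110011111111101111011 = 0b1101011000001100000000010000100 = 1795555460 (32-bit unsigned)

1795555460


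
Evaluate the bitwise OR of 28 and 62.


0b11100 | 0b111110 = 0b111110 = 62

62


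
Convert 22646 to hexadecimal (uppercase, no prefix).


22646 = 5876 hex

5876


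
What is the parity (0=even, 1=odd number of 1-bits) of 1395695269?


0b1010011001100001001111010100101 has 15 ones => parity 1

1


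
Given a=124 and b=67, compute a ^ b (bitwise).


124 ^ 67 = 63

63


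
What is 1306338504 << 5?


0b1001101110111010010010011001000 << 5 = 0b100110111011101001001001100100000000 = 41802832128

41802832128


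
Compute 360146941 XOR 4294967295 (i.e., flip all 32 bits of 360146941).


360146941 ^ 4294967295 = 3934820354

3934820354


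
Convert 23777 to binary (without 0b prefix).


23777 = 101110011100001 in binary

101110011100001


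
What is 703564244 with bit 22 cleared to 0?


703564244 & ~(1 << 22) = 699369940

699369940


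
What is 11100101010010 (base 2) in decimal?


11100101010010 in decimal = 14674

14674


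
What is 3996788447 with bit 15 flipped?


3996788447 ^ (1 << 15) = 3996788447 ^ 32768 = 3996821215

3996821215


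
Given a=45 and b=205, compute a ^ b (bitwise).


45 ^ 205 = 224

224


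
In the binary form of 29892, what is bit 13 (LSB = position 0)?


0b111010011000100, position 13 = 1

1


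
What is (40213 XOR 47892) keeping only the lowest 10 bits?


Step 1: 40213 ^ 47892 = 9729
Step 2: 9729 & 1023 = 513

513


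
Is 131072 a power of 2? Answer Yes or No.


0b100000000000000000. Only one bit set => Yes

Yes


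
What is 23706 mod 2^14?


23706 & 16383 = 7322

7322


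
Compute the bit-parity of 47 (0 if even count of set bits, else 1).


0b101111 has 5 ones => parity 1

1


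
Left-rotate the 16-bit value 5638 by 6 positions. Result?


Rotate 0b1011000000110 left by 6 (16-bit) = 0b1000000110000101 = 33157

33157


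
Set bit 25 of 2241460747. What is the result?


2241460747 | (1 << 25) = 2241460747 | 33554432 = 2275015179

2275015179


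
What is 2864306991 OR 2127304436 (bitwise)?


0b10101010101110011101101100101111 | 0b1111110110011000001011011110100 = 0b11111110111111011101111111111111 = 4278050815

4278050815


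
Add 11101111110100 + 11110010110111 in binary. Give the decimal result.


11101111110100 + 11110010110111 = 111100010101011 = 30891

30891


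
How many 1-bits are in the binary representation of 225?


0b11100001 has 4 set bits

4


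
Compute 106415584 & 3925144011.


0b110010101111100010111100000 & 0b11101001111101001111000111001011 = 0b10101001100000111000000 = 5554624

5554624


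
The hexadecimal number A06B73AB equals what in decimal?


A06B73AB hex = 2691396523 decimal

2691396523


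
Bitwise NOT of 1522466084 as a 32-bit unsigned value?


~0b1011010101111101111110100100100 = 0b10100101010000010000001011011011 = 2772501211 (32-bit unsigned)

2772501211


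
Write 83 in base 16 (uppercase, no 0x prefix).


83 = 53 hex

53


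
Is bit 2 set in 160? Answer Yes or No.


0b10100000, bit 2 = 0. No

No


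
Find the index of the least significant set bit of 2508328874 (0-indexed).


0b10010101100000100000111110101010. Lowest set bit at position 1

1


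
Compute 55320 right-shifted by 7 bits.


0b1101100000011000 >> 7 = 0b110110000 = 432

432


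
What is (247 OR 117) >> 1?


Step 1: 247 | 117 = 247
Step 2: 247 >> 1 = 123

123


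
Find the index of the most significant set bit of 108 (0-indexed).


0b1101100. Highest set bit at position 6

6


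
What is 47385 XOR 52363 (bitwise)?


0b1011100100011001 ^ 0b1100110010001011 = 0b111010110010010 = 30098

30098


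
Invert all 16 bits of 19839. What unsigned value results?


19839 ^ 65535 = 45696

45696


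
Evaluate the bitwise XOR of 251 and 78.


0b11111011 ^ 0b1001110 = 0b10110101 = 181

181


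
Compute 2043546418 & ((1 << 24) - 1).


2043546418 & 16777215 = 13503282

13503282


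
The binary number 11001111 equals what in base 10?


11001111 in decimal = 207

207


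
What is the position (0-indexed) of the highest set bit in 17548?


0b100010010001100. Highest set bit at position 14

14


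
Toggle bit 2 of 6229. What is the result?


6229 ^ (1 << 2) = 6229 ^ 4 = 6225

6225


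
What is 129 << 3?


0b10000001 << 3 = 0b10000001000 = 1032

1032


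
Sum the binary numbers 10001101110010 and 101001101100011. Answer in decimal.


10001101110010 + 101001101100011 = 111011011010101 = 30421

30421


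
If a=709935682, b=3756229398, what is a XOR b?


709935682 ^ 3756229398 = 4122165588

4122165588


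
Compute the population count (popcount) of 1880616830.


0b1110000000101111110111101111110 has 20 set bits

20


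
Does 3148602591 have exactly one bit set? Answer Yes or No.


0b10111011101010111101110011011111. Multiple bits set => No

No


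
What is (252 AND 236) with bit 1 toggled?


Step 1: 252 & 236 = 236
Step 2: 236 ^ (1 << 1) = 236 ^ 2 = 238

238


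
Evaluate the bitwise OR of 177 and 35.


0b10110001 | 0b100011 = 0b10110011 = 179

179


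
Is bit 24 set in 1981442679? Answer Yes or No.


0b1110110000110100110101001110111, bit 24 = 0. No

No


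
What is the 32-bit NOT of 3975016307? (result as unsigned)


~0b11101100111011011110111101110011 = 0b10011000100100001000010001100 = 319950988 (32-bit unsigned)

319950988


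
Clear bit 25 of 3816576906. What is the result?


3816576906 & ~(1 << 25) = 3783022474

3783022474


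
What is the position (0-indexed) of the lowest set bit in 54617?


0b1101010101011001. Lowest set bit at position 0

0


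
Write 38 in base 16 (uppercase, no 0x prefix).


38 = 26 hex

26


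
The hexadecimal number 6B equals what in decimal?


6B hex = 107 decimal

107


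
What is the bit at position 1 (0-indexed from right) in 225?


0b11100001, position 1 = 0

0


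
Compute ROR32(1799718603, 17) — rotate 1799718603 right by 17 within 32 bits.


Rotate 0b1101011010001011000011011001011 right by 17 (32-bit) = 0b11000011011001011011010110100010 = 3278222754

3278222754


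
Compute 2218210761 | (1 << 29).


2218210761 | (1 << 29) = 2218210761 | 536870912 = 2755081673

2755081673


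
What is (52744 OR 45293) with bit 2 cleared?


Step 1: 52744 | 45293 = 65261
Step 2: 65261 & ~(1 << 2) = 65257

65257


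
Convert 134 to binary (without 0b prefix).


134 = 10000110 in binary

10000110


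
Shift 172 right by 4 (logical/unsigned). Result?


0b10101100 >> 4 = 0b1010 = 10

10


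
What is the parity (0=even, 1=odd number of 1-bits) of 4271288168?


0b11111110100101101010111101101000 has 20 ones => parity 0

0


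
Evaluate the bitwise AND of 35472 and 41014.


0b1000101010010000 & 0b1010000000110110 = 0b1000000000010000 = 32784

32784


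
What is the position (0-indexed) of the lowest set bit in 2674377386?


0b10011111011001111100001010101010. Lowest set bit at position 1

1


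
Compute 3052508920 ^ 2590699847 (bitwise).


0b10110101111100011001011011111000 ^ 0b10011010011010101111000101000111 = 0b101111100110110110011110111111 = 798713791

798713791
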